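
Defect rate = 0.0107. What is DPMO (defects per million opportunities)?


DPMO = defect_rate * 1000000 = 0.0107 * 1000000

10700


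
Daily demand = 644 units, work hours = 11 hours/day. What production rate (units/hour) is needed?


Formula: Production Rate = Daily Demand / Available Hours
Rate = 644 units/day / 11 hours/day
Rate = 58.5 units/hour

58.5 units/hour


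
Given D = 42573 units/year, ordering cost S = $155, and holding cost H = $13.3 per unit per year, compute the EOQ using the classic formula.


Formula: EOQ = sqrt(2 * D * S / H)
Numerator: 2 * 42573 * 155 = 13197630
2DS/H = 13197630 / 13.3 = 992303.0
EOQ = sqrt(992303.0) = 996.1 units

996.1 units


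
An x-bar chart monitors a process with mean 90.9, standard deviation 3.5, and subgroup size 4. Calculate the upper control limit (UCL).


UCL = 90.9 + 3 * 3.5 / sqrt(4)

96.15


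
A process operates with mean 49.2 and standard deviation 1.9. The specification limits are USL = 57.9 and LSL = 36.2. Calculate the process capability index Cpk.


Cpu = (57.9 - 49.2) / (3 * 1.9) = 1.53
Cpl = (49.2 - 36.2) / (3 * 1.9) = 2.28
Cpk = min(1.53, 2.28) = 1.53

1.53


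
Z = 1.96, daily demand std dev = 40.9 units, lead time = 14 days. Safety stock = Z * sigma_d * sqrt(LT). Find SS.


Formula: SS = z * sigma_d * sqrt(LT)
sqrt(LT) = sqrt(14) = 3.7417
SS = 1.96 * 40.9 * 3.7417
SS = 299.9 units

299.9 units


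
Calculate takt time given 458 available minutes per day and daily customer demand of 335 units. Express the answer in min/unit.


Formula: Takt Time = Available Production Time / Customer Demand
Takt = 458 min/day / 335 units/day
Takt = 1.37 min/unit

1.37 min/unit


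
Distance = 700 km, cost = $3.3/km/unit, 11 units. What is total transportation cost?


TC = dist * cost * units = 700 * 3.3 * 11 = $25410.00

$25410.00


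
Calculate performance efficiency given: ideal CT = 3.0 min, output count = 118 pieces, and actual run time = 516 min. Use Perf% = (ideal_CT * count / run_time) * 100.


Formula: Performance = (Ideal CT * Total Count) / Run Time * 100
Ideal output time = 3.0 * 118 = 354.0 min
Performance = 354.0 / 516 * 100 = 68.6%

68.6%


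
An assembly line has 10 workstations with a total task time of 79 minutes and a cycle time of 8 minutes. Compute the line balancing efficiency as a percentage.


Formula: Efficiency = Sum of Task Times / (N_stations * CT) * 100
Total station capacity = 10 stations * 8 min = 80 min
Efficiency = 79 / 80 * 100 = 98.8%

98.8%


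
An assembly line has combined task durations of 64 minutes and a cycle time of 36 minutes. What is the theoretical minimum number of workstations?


Formula: N_min = ceil(Sum of Task Times / Cycle Time)
N_min = ceil(64 min / 36 min) = ceil(1.7778)
N_min = 2 stations

2


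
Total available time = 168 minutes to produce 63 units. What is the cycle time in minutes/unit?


Formula: CT = Available Time / Number of Units
CT = 168 min / 63 units
CT = 2.67 min/unit

2.67 min/unit


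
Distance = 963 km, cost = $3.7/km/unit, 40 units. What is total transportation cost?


TC = dist * cost * units = 963 * 3.7 * 40 = $142524.00

$142524.00


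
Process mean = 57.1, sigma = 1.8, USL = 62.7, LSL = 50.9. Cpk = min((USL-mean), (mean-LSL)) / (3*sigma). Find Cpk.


Cpu = (62.7 - 57.1) / (3 * 1.8) = 1.04
Cpl = (57.1 - 50.9) / (3 * 1.8) = 1.15
Cpk = min(1.04, 1.15) = 1.04

1.04


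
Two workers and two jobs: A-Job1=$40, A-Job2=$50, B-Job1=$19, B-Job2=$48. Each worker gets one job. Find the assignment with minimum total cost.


Option 1: A->1 + B->2 = $40 + $48 = $88
Option 2: A->2 + B->1 = $50 + $19 = $69
Min cost = min($88, $69) = $69

$69


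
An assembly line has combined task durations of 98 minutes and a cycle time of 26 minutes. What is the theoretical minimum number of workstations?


Formula: N_min = ceil(Sum of Task Times / Cycle Time)
N_min = ceil(98 min / 26 min) = ceil(3.7692)
N_min = 4 stations

4


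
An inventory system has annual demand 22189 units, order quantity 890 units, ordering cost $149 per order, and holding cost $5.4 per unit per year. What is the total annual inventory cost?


TC = 22189/890 * 149 + 890/2 * 5.4

$6117.79


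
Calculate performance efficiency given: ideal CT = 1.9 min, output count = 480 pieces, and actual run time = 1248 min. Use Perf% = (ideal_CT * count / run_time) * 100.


Formula: Performance = (Ideal CT * Total Count) / Run Time * 100
Ideal output time = 1.9 * 480 = 912.0 min
Performance = 912.0 / 1248 * 100 = 73.1%

73.1%


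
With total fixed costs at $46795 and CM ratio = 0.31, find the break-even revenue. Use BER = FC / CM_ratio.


Formula: BER = Fixed Costs / Contribution Margin Ratio
BER = $46795 / 0.31
BER = $150951.61 (to the nearest cent)

$150951.61


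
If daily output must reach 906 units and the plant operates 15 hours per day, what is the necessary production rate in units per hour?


Formula: Production Rate = Daily Demand / Available Hours
Rate = 906 units/day / 15 hours/day
Rate = 60.4 units/hour

60.4 units/hour


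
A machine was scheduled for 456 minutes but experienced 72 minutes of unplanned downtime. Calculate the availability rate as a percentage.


Formula: Availability = (Planned Time - Downtime) / Planned Time * 100
Uptime = 456 - 72 = 384 min
Availability = 384 / 456 * 100 = 84.2%

84.2%


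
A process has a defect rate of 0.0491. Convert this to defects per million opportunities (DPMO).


DPMO = defect_rate * 1000000 = 0.0491 * 1000000

49100


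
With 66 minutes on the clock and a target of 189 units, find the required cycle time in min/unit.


Formula: CT = Available Time / Number of Units
CT = 66 min / 189 units
CT = 0.35 min/unit

0.35 min/unit


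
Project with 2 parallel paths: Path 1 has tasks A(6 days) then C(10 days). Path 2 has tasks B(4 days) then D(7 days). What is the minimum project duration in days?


Path 1 = 6 + 10 = 16 days
Path 2 = 4 + 7 = 11 days
Duration = max(16, 11) = 16 days

16 days


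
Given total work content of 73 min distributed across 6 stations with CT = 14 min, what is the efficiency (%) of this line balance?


Formula: Efficiency = Sum of Task Times / (N_stations * CT) * 100
Total station capacity = 6 stations * 14 min = 84 min
Efficiency = 73 / 84 * 100 = 86.9%

86.9%


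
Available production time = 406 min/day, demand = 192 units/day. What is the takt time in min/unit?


Formula: Takt Time = Available Production Time / Customer Demand
Takt = 406 min/day / 192 units/day
Takt = 2.11 min/unit

2.11 min/unit


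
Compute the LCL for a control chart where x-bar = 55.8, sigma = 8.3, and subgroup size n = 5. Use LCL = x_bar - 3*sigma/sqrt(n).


LCL = 55.8 - 3 * 8.3 / sqrt(5)

44.66


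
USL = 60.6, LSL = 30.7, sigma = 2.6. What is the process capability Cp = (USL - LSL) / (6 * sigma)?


Cp = (60.6 - 30.7) / (6 * 2.6)

1.92


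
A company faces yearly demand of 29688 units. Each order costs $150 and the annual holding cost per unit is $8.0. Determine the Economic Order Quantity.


Formula: EOQ = sqrt(2 * D * S / H)
Numerator: 2 * 29688 * 150 = 8906400
2DS/H = 8906400 / 8.0 = 1113300.0
EOQ = sqrt(1113300.0) = 1055.1 units

1055.1 units


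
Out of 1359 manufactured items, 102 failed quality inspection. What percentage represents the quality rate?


Formula: Quality Rate = Good Pieces / Total Pieces * 100
Good pieces = 1359 - 102 = 1257
QR = 1257 / 1359 * 100 = 92.5%

92.5%


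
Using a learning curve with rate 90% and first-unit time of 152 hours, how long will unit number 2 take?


Formula: T_n = T_1 * (learning_rate)^(log2(n)) where learning_rate = rate/100
Doublings = log2(2) = 1
T_n = 152 * 0.9^1
T_n = 152 * 0.9 = 136.8 hours

136.8 hours


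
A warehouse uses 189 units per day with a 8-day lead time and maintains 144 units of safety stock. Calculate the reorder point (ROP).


Formula: ROP = (Daily Demand * Lead Time) + Safety Stock
Demand during lead time = 189 * 8 = 1512 units
ROP = 1512 + 144 = 1656 units

1656 units


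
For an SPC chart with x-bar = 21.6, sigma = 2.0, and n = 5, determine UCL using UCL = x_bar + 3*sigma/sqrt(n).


UCL = 21.6 + 3 * 2.0 / sqrt(5)

24.28


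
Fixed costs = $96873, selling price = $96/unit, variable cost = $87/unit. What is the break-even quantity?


Formula: BEQ = Fixed Costs / (Price - Variable Cost)
Contribution margin = $96 - $87 = $9/unit
BEQ = ceil($96873 / $9/unit) = ceil(10763.67) = 10764 units

10764 units


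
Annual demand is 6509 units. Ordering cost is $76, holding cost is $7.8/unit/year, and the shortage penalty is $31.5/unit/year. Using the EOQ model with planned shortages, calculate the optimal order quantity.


Formula: EOQ* = sqrt(2DS/H) * sqrt((H+P)/P)
Base EOQ = sqrt(2*6509*76/7.8) = 356.15 units
Correction = sqrt((7.8+31.5)/31.5) = 1.11697
EOQ* = 356.15 * 1.11697 = 397.8 units

397.8 units


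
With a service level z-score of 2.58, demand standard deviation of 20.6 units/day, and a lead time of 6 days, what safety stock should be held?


Formula: SS = z * sigma_d * sqrt(LT)
sqrt(LT) = sqrt(6) = 2.4495
SS = 2.58 * 20.6 * 2.4495
SS = 130.2 units

130.2 units


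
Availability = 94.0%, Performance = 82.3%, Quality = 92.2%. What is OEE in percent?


Formula: OEE = Availability * Performance * Quality / 10000
A * P = 94.0% * 82.3% / 100 = 77.36%
OEE = 77.36% * 92.2% / 100 = 71.3%

71.3%


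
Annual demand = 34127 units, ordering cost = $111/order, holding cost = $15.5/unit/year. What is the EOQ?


Formula: EOQ = sqrt(2 * D * S / H)
Numerator: 2 * 34127 * 111 = 7576194
2DS/H = 7576194 / 15.5 = 488786.7
EOQ = sqrt(488786.7) = 699.1 units

699.1 units


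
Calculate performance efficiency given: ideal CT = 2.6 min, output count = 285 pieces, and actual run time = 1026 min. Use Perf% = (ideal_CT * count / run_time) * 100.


Formula: Performance = (Ideal CT * Total Count) / Run Time * 100
Ideal output time = 2.6 * 285 = 741.0 min
Performance = 741.0 / 1026 * 100 = 72.2%

72.2%


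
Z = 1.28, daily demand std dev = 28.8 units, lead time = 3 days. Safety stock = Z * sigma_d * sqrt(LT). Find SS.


Formula: SS = z * sigma_d * sqrt(LT)
sqrt(LT) = sqrt(3) = 1.7321
SS = 1.28 * 28.8 * 1.7321
SS = 63.9 units

63.9 units


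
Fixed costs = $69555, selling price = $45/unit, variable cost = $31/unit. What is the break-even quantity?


Formula: BEQ = Fixed Costs / (Price - Variable Cost)
Contribution margin = $45 - $31 = $14/unit
BEQ = ceil($69555 / $14/unit) = ceil(4968.21) = 4969 units

4969 units


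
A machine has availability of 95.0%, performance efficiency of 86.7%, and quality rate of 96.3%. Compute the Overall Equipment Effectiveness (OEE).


Formula: OEE = Availability * Performance * Quality / 10000
A * P = 95.0% * 86.7% / 100 = 82.37%
OEE = 82.37% * 96.3% / 100 = 79.3%

79.3%


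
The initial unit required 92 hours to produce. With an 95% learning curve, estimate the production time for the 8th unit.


Formula: T_n = T_1 * (learning_rate)^(log2(n)) where learning_rate = rate/100
Doublings = log2(8) = 3
T_n = 92 * 0.95^3
T_n = 92 * 0.8574 = 78.9 hours

78.9 hours


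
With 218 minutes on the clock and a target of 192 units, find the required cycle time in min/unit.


Formula: CT = Available Time / Number of Units
CT = 218 min / 192 units
CT = 1.14 min/unit

1.14 min/unit


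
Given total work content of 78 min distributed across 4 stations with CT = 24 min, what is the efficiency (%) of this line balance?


Formula: Efficiency = Sum of Task Times / (N_stations * CT) * 100
Total station capacity = 4 stations * 24 min = 96 min
Efficiency = 78 / 96 * 100 = 81.3%

81.3%


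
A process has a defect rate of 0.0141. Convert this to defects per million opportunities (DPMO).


DPMO = defect_rate * 1000000 = 0.0141 * 1000000

14100


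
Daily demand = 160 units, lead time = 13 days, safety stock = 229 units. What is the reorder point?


Formula: ROP = (Daily Demand * Lead Time) + Safety Stock
Demand during lead time = 160 * 13 = 2080 units
ROP = 2080 + 229 = 2309 units

2309 units


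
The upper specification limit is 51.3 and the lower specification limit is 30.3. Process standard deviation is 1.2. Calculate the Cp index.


Cp = (51.3 - 30.3) / (6 * 1.2)

2.92


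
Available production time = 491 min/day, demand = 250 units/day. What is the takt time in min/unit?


Formula: Takt Time = Available Production Time / Customer Demand
Takt = 491 min/day / 250 units/day
Takt = 1.96 min/unit

1.96 min/unit


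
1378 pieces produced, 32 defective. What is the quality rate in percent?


Formula: Quality Rate = Good Pieces / Total Pieces * 100
Good pieces = 1378 - 32 = 1346
QR = 1346 / 1378 * 100 = 97.7%

97.7%


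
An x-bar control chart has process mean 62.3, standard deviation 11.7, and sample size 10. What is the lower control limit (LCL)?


LCL = 62.3 - 3 * 11.7 / sqrt(10)

51.2


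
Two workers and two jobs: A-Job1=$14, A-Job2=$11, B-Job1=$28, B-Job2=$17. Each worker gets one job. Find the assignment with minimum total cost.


Option 1: A->1 + B->2 = $14 + $17 = $31
Option 2: A->2 + B->1 = $11 + $28 = $39
Min cost = min($31, $39) = $31

$31


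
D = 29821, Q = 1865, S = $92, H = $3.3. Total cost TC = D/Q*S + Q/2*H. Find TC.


TC = 29821/1865 * 92 + 1865/2 * 3.3

$4548.31


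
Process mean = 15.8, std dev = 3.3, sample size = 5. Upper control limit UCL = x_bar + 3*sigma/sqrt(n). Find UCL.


UCL = 15.8 + 3 * 3.3 / sqrt(5)

20.23


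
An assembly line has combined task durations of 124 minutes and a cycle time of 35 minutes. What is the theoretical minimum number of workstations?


Formula: N_min = ceil(Sum of Task Times / Cycle Time)
N_min = ceil(124 min / 35 min) = ceil(3.5429)
N_min = 4 stations

4


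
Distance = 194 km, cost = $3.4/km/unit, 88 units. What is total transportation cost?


TC = dist * cost * units = 194 * 3.4 * 88 = $58044.80

$58044.80


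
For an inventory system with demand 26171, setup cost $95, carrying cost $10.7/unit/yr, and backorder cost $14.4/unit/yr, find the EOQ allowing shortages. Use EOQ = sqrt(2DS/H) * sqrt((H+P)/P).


Formula: EOQ* = sqrt(2DS/H) * sqrt((H+P)/P)
Base EOQ = sqrt(2*26171*95/10.7) = 681.7 units
Correction = sqrt((10.7+14.4)/14.4) = 1.32025
EOQ* = 681.7 * 1.32025 = 900.0 units

900.0 units


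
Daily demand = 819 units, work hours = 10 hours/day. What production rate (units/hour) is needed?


Formula: Production Rate = Daily Demand / Available Hours
Rate = 819 units/day / 10 hours/day
Rate = 81.9 units/hour

81.9 units/hour


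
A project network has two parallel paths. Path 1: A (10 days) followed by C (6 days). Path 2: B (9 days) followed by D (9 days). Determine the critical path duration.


Path 1 = 10 + 6 = 16 days
Path 2 = 9 + 9 = 18 days
Duration = max(16, 18) = 18 days

18 days


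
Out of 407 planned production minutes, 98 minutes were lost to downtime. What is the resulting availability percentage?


Formula: Availability = (Planned Time - Downtime) / Planned Time * 100
Uptime = 407 - 98 = 309 min
Availability = 309 / 407 * 100 = 75.9%

75.9%


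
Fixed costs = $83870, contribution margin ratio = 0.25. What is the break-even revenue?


Formula: BER = Fixed Costs / Contribution Margin Ratio
BER = $83870 / 0.25
BER = $335480.00 (to the nearest cent)

$335480.00


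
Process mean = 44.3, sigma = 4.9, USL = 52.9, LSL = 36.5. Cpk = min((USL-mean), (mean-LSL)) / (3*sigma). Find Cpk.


Cpu = (52.9 - 44.3) / (3 * 4.9) = 0.59
Cpl = (44.3 - 36.5) / (3 * 4.9) = 0.53
Cpk = min(0.59, 0.53) = 0.53

0.53


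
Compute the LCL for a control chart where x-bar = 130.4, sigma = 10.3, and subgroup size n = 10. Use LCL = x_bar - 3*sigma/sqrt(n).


LCL = 130.4 - 3 * 10.3 / sqrt(10)

120.63


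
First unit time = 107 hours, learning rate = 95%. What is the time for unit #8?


Formula: T_n = T_1 * (learning_rate)^(log2(n)) where learning_rate = rate/100
Doublings = log2(8) = 3
T_n = 107 * 0.95^3
T_n = 107 * 0.8574 = 91.7 hours

91.7 hours


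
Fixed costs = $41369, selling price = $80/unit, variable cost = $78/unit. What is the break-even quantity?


Formula: BEQ = Fixed Costs / (Price - Variable Cost)
Contribution margin = $80 - $78 = $2/unit
BEQ = ceil($41369 / $2/unit) = ceil(20684.5) = 20685 units

20685 units


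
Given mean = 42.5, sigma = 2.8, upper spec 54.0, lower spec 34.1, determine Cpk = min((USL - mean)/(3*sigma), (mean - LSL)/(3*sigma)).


Cpu = (54.0 - 42.5) / (3 * 2.8) = 1.37
Cpl = (42.5 - 34.1) / (3 * 2.8) = 1.0
Cpk = min(1.37, 1.0) = 1.0

1.0


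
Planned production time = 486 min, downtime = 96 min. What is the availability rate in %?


Formula: Availability = (Planned Time - Downtime) / Planned Time * 100
Uptime = 486 - 96 = 390 min
Availability = 390 / 486 * 100 = 80.2%

80.2%


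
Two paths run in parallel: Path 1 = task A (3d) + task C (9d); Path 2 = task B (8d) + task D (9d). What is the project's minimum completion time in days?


Path 1 = 3 + 9 = 12 days
Path 2 = 8 + 9 = 17 days
Duration = max(12, 17) = 17 days

17 days


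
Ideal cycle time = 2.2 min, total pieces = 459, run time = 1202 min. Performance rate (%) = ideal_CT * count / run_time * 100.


Formula: Performance = (Ideal CT * Total Count) / Run Time * 100
Ideal output time = 2.2 * 459 = 1009.8 min
Performance = 1009.8 / 1202 * 100 = 84.0%

84.0%


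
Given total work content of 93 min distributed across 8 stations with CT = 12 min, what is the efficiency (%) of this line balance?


Formula: Efficiency = Sum of Task Times / (N_stations * CT) * 100
Total station capacity = 8 stations * 12 min = 96 min
Efficiency = 93 / 96 * 100 = 96.9%

96.9%


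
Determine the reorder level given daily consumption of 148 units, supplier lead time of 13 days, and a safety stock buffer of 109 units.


Formula: ROP = (Daily Demand * Lead Time) + Safety Stock
Demand during lead time = 148 * 13 = 1924 units
ROP = 1924 + 109 = 2033 units

2033 units


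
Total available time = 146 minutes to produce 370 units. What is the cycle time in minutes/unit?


Formula: CT = Available Time / Number of Units
CT = 146 min / 370 units
CT = 0.39 min/unit

0.39 min/unit


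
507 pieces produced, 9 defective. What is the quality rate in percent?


Formula: Quality Rate = Good Pieces / Total Pieces * 100
Good pieces = 507 - 9 = 498
QR = 498 / 507 * 100 = 98.2%

98.2%


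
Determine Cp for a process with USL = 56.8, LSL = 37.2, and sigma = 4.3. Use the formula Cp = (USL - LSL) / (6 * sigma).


Cp = (56.8 - 37.2) / (6 * 4.3)

0.76


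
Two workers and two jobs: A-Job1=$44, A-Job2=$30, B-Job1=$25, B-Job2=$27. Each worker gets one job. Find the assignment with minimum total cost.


Option 1: A->1 + B->2 = $44 + $27 = $71
Option 2: A->2 + B->1 = $30 + $25 = $55
Min cost = min($71, $55) = $55

$55


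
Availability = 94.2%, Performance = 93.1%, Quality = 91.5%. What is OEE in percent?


Formula: OEE = Availability * Performance * Quality / 10000
A * P = 94.2% * 93.1% / 100 = 87.7%
OEE = 87.7% * 91.5% / 100 = 80.2%

80.2%


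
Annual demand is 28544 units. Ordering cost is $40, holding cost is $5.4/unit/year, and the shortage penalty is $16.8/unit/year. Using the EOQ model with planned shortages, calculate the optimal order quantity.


Formula: EOQ* = sqrt(2DS/H) * sqrt((H+P)/P)
Base EOQ = sqrt(2*28544*40/5.4) = 650.29 units
Correction = sqrt((5.4+16.8)/16.8) = 1.14953
EOQ* = 650.29 * 1.14953 = 747.5 units

747.5 units


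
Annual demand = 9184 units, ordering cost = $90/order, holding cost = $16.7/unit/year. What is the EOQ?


Formula: EOQ = sqrt(2 * D * S / H)
Numerator: 2 * 9184 * 90 = 1653120
2DS/H = 1653120 / 16.7 = 98989.2
EOQ = sqrt(98989.2) = 314.6 units

314.6 units


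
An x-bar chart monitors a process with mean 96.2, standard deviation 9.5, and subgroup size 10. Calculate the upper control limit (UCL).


UCL = 96.2 + 3 * 9.5 / sqrt(10)

105.21


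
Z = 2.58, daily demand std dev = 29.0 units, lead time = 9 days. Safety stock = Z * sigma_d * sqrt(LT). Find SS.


Formula: SS = z * sigma_d * sqrt(LT)
sqrt(LT) = sqrt(9) = 3.0
SS = 2.58 * 29.0 * 3.0
SS = 224.5 units

224.5 units


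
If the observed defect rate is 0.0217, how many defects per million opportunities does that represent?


DPMO = defect_rate * 1000000 = 0.0217 * 1000000

21700


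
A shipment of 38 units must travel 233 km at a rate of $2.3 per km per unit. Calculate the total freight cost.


TC = dist * cost * units = 233 * 2.3 * 38 = $20364.20

$20364.20


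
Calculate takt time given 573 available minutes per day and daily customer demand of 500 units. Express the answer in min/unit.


Formula: Takt Time = Available Production Time / Customer Demand
Takt = 573 min/day / 500 units/day
Takt = 1.15 min/unit

1.15 min/unit


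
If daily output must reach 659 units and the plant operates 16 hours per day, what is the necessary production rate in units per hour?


Formula: Production Rate = Daily Demand / Available Hours
Rate = 659 units/day / 16 hours/day
Rate = 41.2 units/hour

41.2 units/hour


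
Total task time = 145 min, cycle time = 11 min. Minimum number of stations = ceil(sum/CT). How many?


Formula: N_min = ceil(Sum of Task Times / Cycle Time)
N_min = ceil(145 min / 11 min) = ceil(13.1818)
N_min = 14 stations

14


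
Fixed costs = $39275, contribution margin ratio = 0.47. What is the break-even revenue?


Formula: BER = Fixed Costs / Contribution Margin Ratio
BER = $39275 / 0.47
BER = $83563.83 (to the nearest cent)

$83563.83


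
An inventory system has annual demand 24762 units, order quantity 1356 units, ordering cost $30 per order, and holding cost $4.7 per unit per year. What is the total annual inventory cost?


TC = 24762/1356 * 30 + 1356/2 * 4.7

$3734.43


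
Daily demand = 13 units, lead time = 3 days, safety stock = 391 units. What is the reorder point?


Formula: ROP = (Daily Demand * Lead Time) + Safety Stock
Demand during lead time = 13 * 3 = 39 units
ROP = 39 + 391 = 430 units

430 units


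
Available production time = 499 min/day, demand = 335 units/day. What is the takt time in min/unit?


Formula: Takt Time = Available Production Time / Customer Demand
Takt = 499 min/day / 335 units/day
Takt = 1.49 min/unit

1.49 min/unit


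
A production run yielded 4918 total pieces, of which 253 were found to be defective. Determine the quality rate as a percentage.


Formula: Quality Rate = Good Pieces / Total Pieces * 100
Good pieces = 4918 - 253 = 4665
QR = 4665 / 4918 * 100 = 94.9%

94.9%


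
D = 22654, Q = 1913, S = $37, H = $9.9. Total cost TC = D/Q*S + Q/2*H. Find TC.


TC = 22654/1913 * 37 + 1913/2 * 9.9

$9907.51


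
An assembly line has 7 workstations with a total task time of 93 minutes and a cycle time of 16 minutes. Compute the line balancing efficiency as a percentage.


Formula: Efficiency = Sum of Task Times / (N_stations * CT) * 100
Total station capacity = 7 stations * 16 min = 112 min
Efficiency = 93 / 112 * 100 = 83.0%

83.0%


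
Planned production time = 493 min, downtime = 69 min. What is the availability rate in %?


Formula: Availability = (Planned Time - Downtime) / Planned Time * 100
Uptime = 493 - 69 = 424 min
Availability = 424 / 493 * 100 = 86.0%

86.0%


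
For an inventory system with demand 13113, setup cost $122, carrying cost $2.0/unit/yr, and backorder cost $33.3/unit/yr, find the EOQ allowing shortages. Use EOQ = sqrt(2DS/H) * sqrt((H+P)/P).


Formula: EOQ* = sqrt(2DS/H) * sqrt((H+P)/P)
Base EOQ = sqrt(2*13113*122/2.0) = 1264.83 units
Correction = sqrt((2.0+33.3)/33.3) = 1.02959
EOQ* = 1264.83 * 1.02959 = 1302.3 units

1302.3 units


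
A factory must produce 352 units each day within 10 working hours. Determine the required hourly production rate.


Formula: Production Rate = Daily Demand / Available Hours
Rate = 352 units/day / 10 hours/day
Rate = 35.2 units/hour

35.2 units/hour


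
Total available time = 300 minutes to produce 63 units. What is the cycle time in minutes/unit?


Formula: CT = Available Time / Number of Units
CT = 300 min / 63 units
CT = 4.76 min/unit

4.76 min/unit


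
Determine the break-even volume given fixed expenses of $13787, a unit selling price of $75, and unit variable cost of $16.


Formula: BEQ = Fixed Costs / (Price - Variable Cost)
Contribution margin = $75 - $16 = $59/unit
BEQ = ceil($13787 / $59/unit) = ceil(233.68) = 234 units

234 units


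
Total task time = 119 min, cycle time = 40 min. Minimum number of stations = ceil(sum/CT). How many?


Formula: N_min = ceil(Sum of Task Times / Cycle Time)
N_min = ceil(119 min / 40 min) = ceil(2.975)
N_min = 3 stations

3


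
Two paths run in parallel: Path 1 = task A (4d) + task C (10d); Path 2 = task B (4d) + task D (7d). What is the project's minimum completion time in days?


Path 1 = 4 + 10 = 14 days
Path 2 = 4 + 7 = 11 days
Duration = max(14, 11) = 14 days

14 days


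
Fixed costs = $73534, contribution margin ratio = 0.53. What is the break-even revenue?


Formula: BER = Fixed Costs / Contribution Margin Ratio
BER = $73534 / 0.53
BER = $138743.40 (to the nearest cent)

$138743.40


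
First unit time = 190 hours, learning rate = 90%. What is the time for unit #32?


Formula: T_n = T_1 * (learning_rate)^(log2(n)) where learning_rate = rate/100
Doublings = log2(32) = 5
T_n = 190 * 0.9^5
T_n = 190 * 0.5905 = 112.2 hours

112.2 hours


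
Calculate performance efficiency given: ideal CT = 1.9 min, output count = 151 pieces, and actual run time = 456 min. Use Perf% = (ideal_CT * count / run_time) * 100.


Formula: Performance = (Ideal CT * Total Count) / Run Time * 100
Ideal output time = 1.9 * 151 = 286.9 min
Performance = 286.9 / 456 * 100 = 62.9%

62.9%


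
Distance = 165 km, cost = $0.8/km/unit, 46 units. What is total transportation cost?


TC = dist * cost * units = 165 * 0.8 * 46 = $6072.00

$6072.00


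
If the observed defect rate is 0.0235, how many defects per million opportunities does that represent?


DPMO = defect_rate * 1000000 = 0.0235 * 1000000

23500


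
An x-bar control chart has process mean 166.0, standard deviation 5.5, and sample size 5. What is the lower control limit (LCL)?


LCL = 166.0 - 3 * 5.5 / sqrt(5)

158.62


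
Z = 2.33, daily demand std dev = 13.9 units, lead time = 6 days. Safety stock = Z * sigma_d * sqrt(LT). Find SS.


Formula: SS = z * sigma_d * sqrt(LT)
sqrt(LT) = sqrt(6) = 2.4495
SS = 2.33 * 13.9 * 2.4495
SS = 79.3 units

79.3 units


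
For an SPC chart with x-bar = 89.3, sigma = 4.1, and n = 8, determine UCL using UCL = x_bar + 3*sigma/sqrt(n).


UCL = 89.3 + 3 * 4.1 / sqrt(8)

93.65


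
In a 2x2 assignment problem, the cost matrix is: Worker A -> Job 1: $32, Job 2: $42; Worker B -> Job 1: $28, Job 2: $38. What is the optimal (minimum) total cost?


Option 1: A->1 + B->2 = $32 + $38 = $70
Option 2: A->2 + B->1 = $42 + $28 = $70
Min cost = min($70, $70) = $70

$70


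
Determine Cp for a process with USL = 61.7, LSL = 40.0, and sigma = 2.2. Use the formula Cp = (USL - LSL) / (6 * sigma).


Cp = (61.7 - 40.0) / (6 * 2.2)

1.64


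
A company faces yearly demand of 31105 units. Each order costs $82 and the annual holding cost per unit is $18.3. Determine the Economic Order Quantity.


Formula: EOQ = sqrt(2 * D * S / H)
Numerator: 2 * 31105 * 82 = 5101220
2DS/H = 5101220 / 18.3 = 278755.2
EOQ = sqrt(278755.2) = 528.0 units

528.0 units


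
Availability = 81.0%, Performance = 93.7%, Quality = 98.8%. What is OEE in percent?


Formula: OEE = Availability * Performance * Quality / 10000
A * P = 81.0% * 93.7% / 100 = 75.9%
OEE = 75.9% * 98.8% / 100 = 75.0%

75.0%


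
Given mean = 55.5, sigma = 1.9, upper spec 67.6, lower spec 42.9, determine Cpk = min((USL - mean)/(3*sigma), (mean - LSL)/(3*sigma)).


Cpu = (67.6 - 55.5) / (3 * 1.9) = 2.12
Cpl = (55.5 - 42.9) / (3 * 1.9) = 2.21
Cpk = min(2.12, 2.21) = 2.12

2.12


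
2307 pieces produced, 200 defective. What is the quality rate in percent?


Formula: Quality Rate = Good Pieces / Total Pieces * 100
Good pieces = 2307 - 200 = 2107
QR = 2107 / 2307 * 100 = 91.3%

91.3%


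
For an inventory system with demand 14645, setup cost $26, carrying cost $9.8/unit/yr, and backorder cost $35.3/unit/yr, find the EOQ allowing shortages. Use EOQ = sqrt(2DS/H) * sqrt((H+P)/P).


Formula: EOQ* = sqrt(2DS/H) * sqrt((H+P)/P)
Base EOQ = sqrt(2*14645*26/9.8) = 278.76 units
Correction = sqrt((9.8+35.3)/35.3) = 1.13032
EOQ* = 278.76 * 1.13032 = 315.1 units

315.1 units


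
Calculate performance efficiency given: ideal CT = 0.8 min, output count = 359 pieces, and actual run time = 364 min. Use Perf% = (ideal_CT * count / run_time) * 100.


Formula: Performance = (Ideal CT * Total Count) / Run Time * 100
Ideal output time = 0.8 * 359 = 287.2 min
Performance = 287.2 / 364 * 100 = 78.9%

78.9%


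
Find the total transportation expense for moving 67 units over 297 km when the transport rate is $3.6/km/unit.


TC = dist * cost * units = 297 * 3.6 * 67 = $71636.40

$71636.40


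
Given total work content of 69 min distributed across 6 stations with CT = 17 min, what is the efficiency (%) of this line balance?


Formula: Efficiency = Sum of Task Times / (N_stations * CT) * 100
Total station capacity = 6 stations * 17 min = 102 min
Efficiency = 69 / 102 * 100 = 67.6%

67.6%


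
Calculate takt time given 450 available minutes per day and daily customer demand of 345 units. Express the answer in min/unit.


Formula: Takt Time = Available Production Time / Customer Demand
Takt = 450 min/day / 345 units/day
Takt = 1.3 min/unit

1.3 min/unit


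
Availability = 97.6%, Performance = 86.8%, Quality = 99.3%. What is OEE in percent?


Formula: OEE = Availability * Performance * Quality / 10000
A * P = 97.6% * 86.8% / 100 = 84.72%
OEE = 84.72% * 99.3% / 100 = 84.1%

84.1%


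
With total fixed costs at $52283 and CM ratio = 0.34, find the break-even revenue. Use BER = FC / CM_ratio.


Formula: BER = Fixed Costs / Contribution Margin Ratio
BER = $52283 / 0.34
BER = $153773.53 (to the nearest cent)

$153773.53


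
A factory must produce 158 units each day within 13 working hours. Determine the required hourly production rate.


Formula: Production Rate = Daily Demand / Available Hours
Rate = 158 units/day / 13 hours/day
Rate = 12.2 units/hour

12.2 units/hour


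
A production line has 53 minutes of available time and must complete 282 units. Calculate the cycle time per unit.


Formula: CT = Available Time / Number of Units
CT = 53 min / 282 units
CT = 0.19 min/unit

0.19 min/unit


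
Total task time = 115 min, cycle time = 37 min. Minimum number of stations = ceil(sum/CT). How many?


Formula: N_min = ceil(Sum of Task Times / Cycle Time)
N_min = ceil(115 min / 37 min) = ceil(3.1081)
N_min = 4 stations

4


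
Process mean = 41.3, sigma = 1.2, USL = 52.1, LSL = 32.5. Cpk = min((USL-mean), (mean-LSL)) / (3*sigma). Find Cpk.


Cpu = (52.1 - 41.3) / (3 * 1.2) = 3.0
Cpl = (41.3 - 32.5) / (3 * 1.2) = 2.44
Cpk = min(3.0, 2.44) = 2.44

2.44


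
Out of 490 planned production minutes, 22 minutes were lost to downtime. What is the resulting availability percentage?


Formula: Availability = (Planned Time - Downtime) / Planned Time * 100
Uptime = 490 - 22 = 468 min
Availability = 468 / 490 * 100 = 95.5%

95.5%


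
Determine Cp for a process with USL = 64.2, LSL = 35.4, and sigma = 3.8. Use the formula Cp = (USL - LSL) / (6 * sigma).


Cp = (64.2 - 35.4) / (6 * 3.8)

1.26


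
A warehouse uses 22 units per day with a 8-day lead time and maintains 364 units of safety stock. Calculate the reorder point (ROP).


Formula: ROP = (Daily Demand * Lead Time) + Safety Stock
Demand during lead time = 22 * 8 = 176 units
ROP = 176 + 364 = 540 units

540 units


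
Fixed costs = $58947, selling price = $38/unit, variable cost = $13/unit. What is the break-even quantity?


Formula: BEQ = Fixed Costs / (Price - Variable Cost)
Contribution margin = $38 - $13 = $25/unit
BEQ = ceil($58947 / $25/unit) = ceil(2357.88) = 2358 units

2358 units


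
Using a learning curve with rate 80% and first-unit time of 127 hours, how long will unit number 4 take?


Formula: T_n = T_1 * (learning_rate)^(log2(n)) where learning_rate = rate/100
Doublings = log2(4) = 2
T_n = 127 * 0.8^2
T_n = 127 * 0.64 = 81.3 hours

81.3 hours


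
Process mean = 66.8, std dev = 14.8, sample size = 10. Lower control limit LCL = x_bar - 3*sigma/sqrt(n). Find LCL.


LCL = 66.8 - 3 * 14.8 / sqrt(10)

52.76


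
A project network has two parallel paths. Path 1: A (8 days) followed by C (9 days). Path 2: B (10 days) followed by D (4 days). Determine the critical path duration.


Path 1 = 8 + 9 = 17 days
Path 2 = 10 + 4 = 14 days
Duration = max(17, 14) = 17 days

17 days


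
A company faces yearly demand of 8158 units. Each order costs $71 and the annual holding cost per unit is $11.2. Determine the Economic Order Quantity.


Formula: EOQ = sqrt(2 * D * S / H)
Numerator: 2 * 8158 * 71 = 1158436
2DS/H = 1158436 / 11.2 = 103431.8
EOQ = sqrt(103431.8) = 321.6 units

321.6 units


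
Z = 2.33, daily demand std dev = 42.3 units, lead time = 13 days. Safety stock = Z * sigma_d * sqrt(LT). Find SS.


Formula: SS = z * sigma_d * sqrt(LT)
sqrt(LT) = sqrt(13) = 3.6056
SS = 2.33 * 42.3 * 3.6056
SS = 355.4 units

355.4 units


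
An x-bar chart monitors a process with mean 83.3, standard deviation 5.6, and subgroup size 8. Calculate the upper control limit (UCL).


UCL = 83.3 + 3 * 5.6 / sqrt(8)

89.24


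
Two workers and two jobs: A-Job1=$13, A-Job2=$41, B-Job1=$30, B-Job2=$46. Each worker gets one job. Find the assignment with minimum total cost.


Option 1: A->1 + B->2 = $13 + $46 = $59
Option 2: A->2 + B->1 = $41 + $30 = $71
Min cost = min($59, $71) = $59

$59


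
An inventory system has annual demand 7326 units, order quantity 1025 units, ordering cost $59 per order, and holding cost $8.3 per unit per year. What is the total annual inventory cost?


TC = 7326/1025 * 59 + 1025/2 * 8.3

$4675.44


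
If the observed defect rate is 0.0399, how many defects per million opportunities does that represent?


DPMO = defect_rate * 1000000 = 0.0399 * 1000000

39900


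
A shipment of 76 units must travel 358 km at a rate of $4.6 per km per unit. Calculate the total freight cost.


TC = dist * cost * units = 358 * 4.6 * 76 = $125156.80

$125156.80


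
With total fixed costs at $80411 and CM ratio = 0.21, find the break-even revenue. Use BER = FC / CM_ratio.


Formula: BER = Fixed Costs / Contribution Margin Ratio
BER = $80411 / 0.21
BER = $382909.52 (to the nearest cent)

$382909.52


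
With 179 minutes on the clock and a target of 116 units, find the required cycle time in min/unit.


Formula: CT = Available Time / Number of Units
CT = 179 min / 116 units
CT = 1.54 min/unit

1.54 min/unit


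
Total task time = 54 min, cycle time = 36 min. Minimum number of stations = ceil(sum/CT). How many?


Formula: N_min = ceil(Sum of Task Times / Cycle Time)
N_min = ceil(54 min / 36 min) = ceil(1.5)
N_min = 2 stations

2


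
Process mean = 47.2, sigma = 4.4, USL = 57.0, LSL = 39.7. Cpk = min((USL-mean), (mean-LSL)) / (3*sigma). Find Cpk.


Cpu = (57.0 - 47.2) / (3 * 4.4) = 0.74
Cpl = (47.2 - 39.7) / (3 * 4.4) = 0.57
Cpk = min(0.74, 0.57) = 0.57

0.57


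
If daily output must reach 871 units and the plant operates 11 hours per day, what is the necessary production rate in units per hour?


Formula: Production Rate = Daily Demand / Available Hours
Rate = 871 units/day / 11 hours/day
Rate = 79.2 units/hour

79.2 units/hour


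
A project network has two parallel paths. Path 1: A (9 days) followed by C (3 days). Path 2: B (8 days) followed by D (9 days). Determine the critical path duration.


Path 1 = 9 + 3 = 12 days
Path 2 = 8 + 9 = 17 days
Duration = max(12, 17) = 17 days

17 days


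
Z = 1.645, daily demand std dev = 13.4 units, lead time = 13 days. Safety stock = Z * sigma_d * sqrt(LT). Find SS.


Formula: SS = z * sigma_d * sqrt(LT)
sqrt(LT) = sqrt(13) = 3.6056
SS = 1.645 * 13.4 * 3.6056
SS = 79.5 units

79.5 units


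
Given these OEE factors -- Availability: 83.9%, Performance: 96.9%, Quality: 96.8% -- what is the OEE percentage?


Formula: OEE = Availability * Performance * Quality / 10000
A * P = 83.9% * 96.9% / 100 = 81.3%
OEE = 81.3% * 96.8% / 100 = 78.7%

78.7%


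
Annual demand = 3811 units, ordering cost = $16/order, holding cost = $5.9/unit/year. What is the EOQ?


Formula: EOQ = sqrt(2 * D * S / H)
Numerator: 2 * 3811 * 16 = 121952
2DS/H = 121952 / 5.9 = 20669.8
EOQ = sqrt(20669.8) = 143.8 units

143.8 units


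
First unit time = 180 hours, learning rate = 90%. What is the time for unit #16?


Formula: T_n = T_1 * (learning_rate)^(log2(n)) where learning_rate = rate/100
Doublings = log2(16) = 4
T_n = 180 * 0.9^4
T_n = 180 * 0.6561 = 118.1 hours

118.1 hours


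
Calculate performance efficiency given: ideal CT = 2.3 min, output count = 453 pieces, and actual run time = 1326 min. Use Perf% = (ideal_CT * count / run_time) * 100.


Formula: Performance = (Ideal CT * Total Count) / Run Time * 100
Ideal output time = 2.3 * 453 = 1041.9 min
Performance = 1041.9 / 1326 * 100 = 78.6%

78.6%


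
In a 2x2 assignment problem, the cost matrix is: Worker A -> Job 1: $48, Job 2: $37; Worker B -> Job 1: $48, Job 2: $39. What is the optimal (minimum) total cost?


Option 1: A->1 + B->2 = $48 + $39 = $87
Option 2: A->2 + B->1 = $37 + $48 = $85
Min cost = min($87, $85) = $85

$85


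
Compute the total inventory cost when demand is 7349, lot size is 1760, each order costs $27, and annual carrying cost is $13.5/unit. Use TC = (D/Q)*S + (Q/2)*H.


TC = 7349/1760 * 27 + 1760/2 * 13.5

$11992.74


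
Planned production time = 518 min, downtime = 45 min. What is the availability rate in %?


Formula: Availability = (Planned Time - Downtime) / Planned Time * 100
Uptime = 518 - 45 = 473 min
Availability = 473 / 518 * 100 = 91.3%

91.3%


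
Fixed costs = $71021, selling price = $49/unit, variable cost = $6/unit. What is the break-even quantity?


Formula: BEQ = Fixed Costs / (Price - Variable Cost)
Contribution margin = $49 - $6 = $43/unit
BEQ = ceil($71021 / $43/unit) = ceil(1651.65) = 1652 units

1652 units


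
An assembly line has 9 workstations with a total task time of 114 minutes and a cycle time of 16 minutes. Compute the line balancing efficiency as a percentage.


Formula: Efficiency = Sum of Task Times / (N_stations * CT) * 100
Total station capacity = 9 stations * 16 min = 144 min
Efficiency = 114 / 144 * 100 = 79.2%

79.2%


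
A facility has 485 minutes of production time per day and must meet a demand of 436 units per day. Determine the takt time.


Formula: Takt Time = Available Production Time / Customer Demand
Takt = 485 min/day / 436 units/day
Takt = 1.11 min/unit

1.11 min/unit


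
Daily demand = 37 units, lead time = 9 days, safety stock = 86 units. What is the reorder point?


Formula: ROP = (Daily Demand * Lead Time) + Safety Stock
Demand during lead time = 37 * 9 = 333 units
ROP = 333 + 86 = 419 units

419 units


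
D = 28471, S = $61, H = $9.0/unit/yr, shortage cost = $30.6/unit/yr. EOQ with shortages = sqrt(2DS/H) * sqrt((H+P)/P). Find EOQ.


Formula: EOQ* = sqrt(2DS/H) * sqrt((H+P)/P)
Base EOQ = sqrt(2*28471*61/9.0) = 621.24 units
Correction = sqrt((9.0+30.6)/30.6) = 1.13759
EOQ* = 621.24 * 1.13759 = 706.7 units

706.7 units


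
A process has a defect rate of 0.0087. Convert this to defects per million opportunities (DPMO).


DPMO = defect_rate * 1000000 = 0.0087 * 1000000

8700
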